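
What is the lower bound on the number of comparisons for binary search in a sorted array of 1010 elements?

With 1010 possible positions, we need at least ceil(log_2(1010)) = 10 comparisons. Each comparison splits the remaining candidates by at most half.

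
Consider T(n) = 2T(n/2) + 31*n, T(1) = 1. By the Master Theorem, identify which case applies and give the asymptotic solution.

a=2, b=2, f(n)=31*n.
log_2(2) = 1, so n^(log_b(a)) = n.
f(n) = Theta(n), so Case 2 applies.
T(n) = Theta(n log n).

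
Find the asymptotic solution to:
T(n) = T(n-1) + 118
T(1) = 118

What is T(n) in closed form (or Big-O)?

Unrolling: T(n) = T(n-1) + 118 = T(n-2) + 2*118 = ... = T(1) + (n-1)*118 = 118 + (n-1)*118 = 118n.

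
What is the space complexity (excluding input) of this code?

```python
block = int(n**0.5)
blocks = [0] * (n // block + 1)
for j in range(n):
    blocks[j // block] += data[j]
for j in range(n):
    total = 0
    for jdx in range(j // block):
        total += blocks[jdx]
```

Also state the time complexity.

Space complexity: O(sqrt(n)).
Storage scales with sqrt(n).
Time complexity: O(n * sqrt(n)).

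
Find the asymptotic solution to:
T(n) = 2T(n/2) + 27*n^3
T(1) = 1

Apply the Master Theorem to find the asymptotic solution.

a=2, b=2, f(n)=27*n^3. log_2(2) = 1 < 3. Case 3: T(n) = O(n^3).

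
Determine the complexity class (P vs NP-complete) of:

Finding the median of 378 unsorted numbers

This problem is in P: linear-time selection (median-of-medians) runs in O(n).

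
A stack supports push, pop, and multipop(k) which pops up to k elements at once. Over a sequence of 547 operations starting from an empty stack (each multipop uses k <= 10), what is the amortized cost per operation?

Each element is pushed exactly once and popped at most once (whether by pop or as part of a multipop). So the total number of individual pops over the whole sequence is at most the number of pushes, which is at most 547. Total work <= 2 * 547, hence O(1) amortized per operation.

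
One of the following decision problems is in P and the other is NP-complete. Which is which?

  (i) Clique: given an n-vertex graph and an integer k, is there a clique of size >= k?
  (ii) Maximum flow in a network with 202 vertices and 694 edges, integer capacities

(i) is NP-complete: complement of Independent Set / Vertex Cover (with k part of the input).
(ii) is P: Edmonds-Karp / push-relabel run in polynomial time.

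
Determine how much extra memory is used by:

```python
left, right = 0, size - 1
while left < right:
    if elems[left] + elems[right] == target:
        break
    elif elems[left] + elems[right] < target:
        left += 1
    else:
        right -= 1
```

Space complexity: O(1).
Only a constant amount of auxiliary storage is used; nothing grows with n.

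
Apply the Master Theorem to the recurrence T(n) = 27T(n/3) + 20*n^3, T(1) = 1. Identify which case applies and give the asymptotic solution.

a=27, b=3, f(n)=20*n^3.
log_3(27) = 3, so n^(log_b(a)) = n^3.
f(n) = Theta(n^3), so Case 2 applies.
T(n) = Theta(n^3 log n).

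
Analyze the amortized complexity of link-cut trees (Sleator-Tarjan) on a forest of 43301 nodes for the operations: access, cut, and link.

Link-cut trees represent the forest using splay trees over preferred paths. With potential Phi = sum over nodes of log(size of virtual subtree), each access on 43301 nodes is O(log 43301) = O(log n) amortized by the splay-tree access lemma. Cut and link are O(1) plus one access.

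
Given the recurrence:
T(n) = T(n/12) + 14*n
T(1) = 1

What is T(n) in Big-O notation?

Geometric series: 14*n*(1 + 1/12 + 1/12^2 + ...) = O(n). T(n) = O(n).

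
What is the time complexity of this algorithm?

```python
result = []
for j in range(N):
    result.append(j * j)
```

Time complexity: O(n).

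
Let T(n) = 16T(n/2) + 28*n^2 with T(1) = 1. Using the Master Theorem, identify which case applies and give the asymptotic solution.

a=16, b=2, f(n)=28*n^2.
log_2(16) = 4 > 2.
Since f(n) = O(n^2) is polynomially smaller than n^4, Case 1 applies.
T(n) = Theta(n^4).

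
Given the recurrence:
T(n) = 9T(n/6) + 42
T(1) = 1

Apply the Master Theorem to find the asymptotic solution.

a=9, b=6, f(n)=42. log_6(9) = 1.226. Case 1 of Master Theorem: T(n) = O(n^1.226).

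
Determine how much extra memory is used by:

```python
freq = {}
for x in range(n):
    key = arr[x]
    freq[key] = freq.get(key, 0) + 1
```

Space complexity: O(n).
Auxiliary storage grows linearly with the input size n in the worst case.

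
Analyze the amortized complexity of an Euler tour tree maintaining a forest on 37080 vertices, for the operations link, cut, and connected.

An Euler tour tree stores each tree's Euler tour as a balanced BST keyed by tour position. On 37080 vertices: link concatenates two tours via O(1) splits/joins of size <= 2*37080 (O(log n)); cut splits the tour at the two occurrences of the edge (O(log n)); connected compares BST roots (O(log n) to find the root). All O(log n) amortized.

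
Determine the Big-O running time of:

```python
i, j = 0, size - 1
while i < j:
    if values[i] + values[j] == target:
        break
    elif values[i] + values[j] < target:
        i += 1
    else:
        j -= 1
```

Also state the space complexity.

Time complexity: O(n).
Space complexity: O(1).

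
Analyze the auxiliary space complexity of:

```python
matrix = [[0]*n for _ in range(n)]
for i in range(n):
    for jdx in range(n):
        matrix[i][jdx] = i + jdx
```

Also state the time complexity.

Space complexity: O(n^2).
A 2D structure of size n x n is allocated.
Time complexity: O(n^2).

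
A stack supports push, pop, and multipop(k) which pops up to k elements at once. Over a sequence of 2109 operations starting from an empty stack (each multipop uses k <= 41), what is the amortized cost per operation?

Each element is pushed exactly once and popped at most once (whether by pop or as part of a multipop). So the total number of individual pops over the whole sequence is at most the number of pushes, which is at most 2109. Total work <= 2 * 2109, hence O(1) amortized per operation.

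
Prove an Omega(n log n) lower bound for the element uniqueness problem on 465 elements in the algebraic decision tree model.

In the algebraic decision tree model, element uniqueness on 465 elements is equivalent to determining which cell of an arrangement of C(465,2) = 107880 hyperplanes x_i = x_j contains the input point. Ben-Or's theorem shows this requires Omega(n log n).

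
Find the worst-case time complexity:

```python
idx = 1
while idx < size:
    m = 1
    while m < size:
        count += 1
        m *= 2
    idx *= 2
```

Time complexity: O(log^2 n).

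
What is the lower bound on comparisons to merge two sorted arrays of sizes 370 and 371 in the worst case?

Adversary: with |370 - 371| <= 1 the inputs can be fully interleaved so that every adjacent pair in the merged output comes from different arrays. Then each of the 740 adjacent pairs must be directly compared, or the algorithm cannot determine their relative order. Standard merge meets this bound.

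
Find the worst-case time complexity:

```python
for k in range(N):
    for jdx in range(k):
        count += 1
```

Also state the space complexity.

Time complexity: O(n^2).
Space complexity: O(1).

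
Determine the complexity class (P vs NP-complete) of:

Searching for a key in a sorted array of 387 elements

This problem is in P: binary search runs in O(log n).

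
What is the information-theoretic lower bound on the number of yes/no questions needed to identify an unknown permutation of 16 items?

There are 16! = 20922789888000 permutations. Each yes/no question gives at most 1 bit, so at least ceil(log_2(20922789888000)) = 45 questions are needed.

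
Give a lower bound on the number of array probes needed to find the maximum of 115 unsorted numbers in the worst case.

Adversary: any unprobed cell could hold a value larger than everything seen so far. If fewer than 115 cells are probed, the adversary places the max in an unprobed cell. So all 115 cells must be examined; together with 115-1 comparisons this is tight.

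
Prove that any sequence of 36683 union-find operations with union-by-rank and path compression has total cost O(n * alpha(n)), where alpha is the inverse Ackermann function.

Using Tarjan's analysis with rank-based potential function. Union-by-rank keeps tree height O(log n). Path compression flattens paths during find. For n = 36683 operations, total cost is O(n * alpha(n)), effectively O(n) since alpha grows incredibly slowly.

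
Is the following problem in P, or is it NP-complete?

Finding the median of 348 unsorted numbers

This problem is in P: linear-time selection (median-of-medians) runs in O(n).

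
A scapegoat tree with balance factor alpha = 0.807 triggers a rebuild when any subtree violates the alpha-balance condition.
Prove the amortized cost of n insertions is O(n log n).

Define potential Phi = c * sum of |size(left(v)) - size(right(v))| over all nodes. An insertion at depth d costs O(d) = O(log n) and increases Phi by O(log n). When a rebuild of subtree of size s occurs, it costs O(s) but reduces Phi by Omega(s). With alpha = 0.807, between rebuilds Omega(s) insertions must occur. Amortized cost per insertion: O(log n).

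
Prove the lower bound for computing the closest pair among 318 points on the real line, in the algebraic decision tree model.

Reduction from element distinctness: given 318 reals, the closest-pair distance is 0 iff two are equal. Element distinctness has an Omega(n log n) lower bound in the algebraic decision tree model (Ben-Or). Therefore closest pair on a line also requires Omega(n log n). Sorting then a linear scan achieves this.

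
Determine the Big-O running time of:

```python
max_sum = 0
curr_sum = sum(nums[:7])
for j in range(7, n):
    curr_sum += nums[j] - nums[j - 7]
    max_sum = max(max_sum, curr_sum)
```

Time complexity: O(n).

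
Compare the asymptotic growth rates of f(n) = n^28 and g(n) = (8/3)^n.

g(n) = (8/3)^n grows faster: (8/3)^n is exponential with base 8/3 > 1, dominating every polynomial.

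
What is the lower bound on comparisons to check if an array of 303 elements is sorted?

To verify 303 elements are sorted, we must compare each consecutive pair. Skipping any pair allows an adversary to swap them. Therefore 302 comparisons are necessary and sufficient.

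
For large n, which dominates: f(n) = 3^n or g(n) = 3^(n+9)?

f(n) = 3^n and g(n) = 3^(n+9) are Theta of each other: 3^(n+9) = 3^9 * 3^n = Theta(3^n).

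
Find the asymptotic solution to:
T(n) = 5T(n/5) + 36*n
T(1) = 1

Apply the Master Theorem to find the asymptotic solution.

a=5, b=5, f(n)=36*n. log_5(5) = 1. Case 2: T(n) = O(n log n).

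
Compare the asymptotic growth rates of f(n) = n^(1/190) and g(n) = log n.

f(n) = n^(1/190) grows faster: any positive power of n dominates log n.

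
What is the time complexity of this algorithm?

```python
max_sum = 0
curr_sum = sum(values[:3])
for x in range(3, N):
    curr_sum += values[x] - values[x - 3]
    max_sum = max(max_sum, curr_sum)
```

Time complexity: O(n).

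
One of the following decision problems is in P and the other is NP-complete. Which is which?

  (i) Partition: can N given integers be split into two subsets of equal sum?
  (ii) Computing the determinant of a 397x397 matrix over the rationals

(i) is NP-complete: Subset Sum reduces to it (one of Karp's 21 NP-complete problems).
(ii) is P: Gaussian elimination runs in O(n^3).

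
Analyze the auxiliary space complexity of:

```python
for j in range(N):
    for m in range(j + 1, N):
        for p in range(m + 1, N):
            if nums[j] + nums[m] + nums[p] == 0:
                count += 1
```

Space complexity: O(1).
Only a constant amount of auxiliary storage is used; nothing grows with n.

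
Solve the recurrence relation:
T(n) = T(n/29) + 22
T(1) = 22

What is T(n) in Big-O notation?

Each step divides n by 29 and adds 22. After log_29(n) steps, T(n) = O(log n).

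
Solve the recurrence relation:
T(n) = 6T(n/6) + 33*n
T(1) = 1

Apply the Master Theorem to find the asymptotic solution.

a=6, b=6, f(n)=33*n. log_6(6) = 1. Case 2: T(n) = O(n log n).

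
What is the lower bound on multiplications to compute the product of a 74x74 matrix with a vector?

A 74x74 matrix-vector product has 74 inner products of length 74. Output depends on all 74^2 = 5476 matrix entries. At least 5476 multiplications needed.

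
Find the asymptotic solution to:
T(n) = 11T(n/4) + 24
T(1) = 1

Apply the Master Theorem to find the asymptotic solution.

a=11, b=4, f(n)=24. log_4(11) = 1.73. Case 1 of Master Theorem: T(n) = O(n^1.73).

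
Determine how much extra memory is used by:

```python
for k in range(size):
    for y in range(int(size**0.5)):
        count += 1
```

Space complexity: O(1).
Only a constant amount of auxiliary storage is used; nothing grows with n.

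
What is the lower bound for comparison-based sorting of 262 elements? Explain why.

A comparison-based sorting algorithm corresponds to a decision tree. With 262! possible permutations, the tree has 262! leaves. The height is at least log_2(262!) = Omega(n log n) by Stirling's approximation.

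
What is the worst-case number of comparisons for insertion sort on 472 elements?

Insertion sort on reverse-sorted input: 1 + 2 + ... + (472-1) = 111156 comparisons.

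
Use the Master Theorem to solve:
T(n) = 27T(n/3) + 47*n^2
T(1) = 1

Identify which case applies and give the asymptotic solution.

a=27, b=3, f(n)=47*n^2.
log_3(27) = 3 > 2.
Since f(n) = O(n^2) is polynomially smaller than n^3, Case 1 applies.
T(n) = Theta(n^3).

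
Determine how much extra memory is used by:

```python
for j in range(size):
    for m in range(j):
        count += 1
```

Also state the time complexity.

Space complexity: O(1).
Only a constant amount of auxiliary storage is used; nothing grows with n.
Time complexity: O(n^2).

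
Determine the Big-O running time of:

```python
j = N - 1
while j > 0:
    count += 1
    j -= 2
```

Time complexity: O(n).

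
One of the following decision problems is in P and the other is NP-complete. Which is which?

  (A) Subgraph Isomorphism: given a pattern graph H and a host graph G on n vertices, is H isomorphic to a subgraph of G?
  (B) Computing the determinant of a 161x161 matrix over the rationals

(A) is NP-complete: generalizes Clique and Hamiltonian Path (pattern size is part of the input).
(B) is P: Gaussian elimination runs in O(n^3).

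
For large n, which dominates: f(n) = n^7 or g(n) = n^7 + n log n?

f(n) = n^7 and g(n) = n^7 + n log n are Theta of each other: the lower-order n log n term is o(n^7); both are Theta(n^7).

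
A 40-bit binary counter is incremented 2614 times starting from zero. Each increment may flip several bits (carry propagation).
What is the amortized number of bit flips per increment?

Bit i flips on every 2^i-th increment, so over 2614 increments bit i flips floor(2614/2^i) times. Summing over i: total flips < 2 * 2614. Amortized: < 2 = O(1) per increment.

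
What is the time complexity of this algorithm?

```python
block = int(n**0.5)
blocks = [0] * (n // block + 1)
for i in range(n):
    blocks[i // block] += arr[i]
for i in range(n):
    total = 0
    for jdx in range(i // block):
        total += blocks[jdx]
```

Time complexity: O(n * sqrt(n)).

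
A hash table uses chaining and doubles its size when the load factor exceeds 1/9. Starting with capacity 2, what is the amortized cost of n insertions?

Rehashing occurs when load exceeds 1/9. Total rehash cost is geometric series summing to O(n). Each insertion itself is O(1). Amortized: O(1).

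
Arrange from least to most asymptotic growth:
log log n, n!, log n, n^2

Ordered by growth rate: log log n < log n < n^2 < n!.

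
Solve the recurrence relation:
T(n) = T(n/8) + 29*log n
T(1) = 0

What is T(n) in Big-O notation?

Each of the log_8(n) levels adds O(log n). T(n) = O(log^2 n).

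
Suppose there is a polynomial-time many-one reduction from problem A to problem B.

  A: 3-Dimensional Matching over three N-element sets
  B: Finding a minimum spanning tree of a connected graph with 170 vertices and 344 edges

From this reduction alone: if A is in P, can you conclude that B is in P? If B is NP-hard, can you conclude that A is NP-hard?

A poly-time reduction A <=_p B transfers tractability DOWN (B easy => A easy) and hardness UP (A hard => B hard), not the reverse.
From A in P, the reduction alone does NOT give B in P: any problem in P trivially reduces to SAT, yet SAT is not known to be in P.
From B NP-hard, the reduction alone does NOT give A NP-hard: again, easy problems reduce to hard ones.
(Here in fact A is NP-complete and B is in P, so no such reduction is known -- its existence would imply P = NP; the analysis concerns only what the assumed reduction would or would not let you conclude.)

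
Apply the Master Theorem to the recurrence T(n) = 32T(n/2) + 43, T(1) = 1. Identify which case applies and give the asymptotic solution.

a=32, b=2, f(n)=43.
log_2(32) = 5 > 0.
Since f(n) = O(n^0) is polynomially smaller than n^5, Case 1 applies.
T(n) = Theta(n^5).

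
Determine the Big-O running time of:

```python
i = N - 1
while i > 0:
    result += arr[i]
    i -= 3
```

Time complexity: O(n).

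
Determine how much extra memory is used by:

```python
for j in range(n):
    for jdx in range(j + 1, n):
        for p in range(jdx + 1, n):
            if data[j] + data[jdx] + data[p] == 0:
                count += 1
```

Space complexity: O(1).
Only a constant amount of auxiliary storage is used; nothing grows with n.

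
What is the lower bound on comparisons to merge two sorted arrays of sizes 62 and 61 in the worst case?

Adversary: with |62 - 61| <= 1 the inputs can be fully interleaved so that every adjacent pair in the merged output comes from different arrays. Then each of the 122 adjacent pairs must be directly compared, or the algorithm cannot determine their relative order. Standard merge meets this bound.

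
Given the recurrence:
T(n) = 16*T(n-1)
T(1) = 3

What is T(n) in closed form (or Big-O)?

Each step multiplies by 16. T(n) = T(1)*16^(n-1) = 3*16^(n-1).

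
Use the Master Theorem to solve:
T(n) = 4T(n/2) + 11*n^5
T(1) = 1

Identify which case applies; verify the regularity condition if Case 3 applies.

a=4, b=2, f(n)=11*n^5.
log_2(4) = 2 < 5.
f(n) = Omega(n^(2+epsilon)) for some epsilon > 0, so Case 3 is the candidate.
Regularity: a*f(n/b) = 4*11*(n/2)^5 = (4/32)*11*n^5 <= c*f(n) with c = 4/32 < 1. Satisfied.
Case 3: T(n) = Theta(n^5).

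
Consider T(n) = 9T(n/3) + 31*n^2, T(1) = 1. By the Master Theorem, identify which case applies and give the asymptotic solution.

a=9, b=3, f(n)=31*n^2.
log_3(9) = 2, so n^(log_b(a)) = n^2.
f(n) = Theta(n^2), so Case 2 applies.
T(n) = Theta(n^2 log n).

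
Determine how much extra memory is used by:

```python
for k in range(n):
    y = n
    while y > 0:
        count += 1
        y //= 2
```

Space complexity: O(1).
Only a constant amount of auxiliary storage is used; nothing grows with n.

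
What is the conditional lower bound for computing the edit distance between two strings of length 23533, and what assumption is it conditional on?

Under SETH (the Strong Exponential Time Hypothesis), edit distance on length-23533 strings cannot be computed in O(n^(2-epsilon)) time for any epsilon > 0 (Backurs-Indyk). The reduction is from CNF-SAT via the orthogonal vectors problem.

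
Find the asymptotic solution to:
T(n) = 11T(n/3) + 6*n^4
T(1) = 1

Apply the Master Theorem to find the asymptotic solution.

a=11, b=3, f(n)=6*n^4. log_3(11) = 2.183 < 4. Case 3: T(n) = O(n^4).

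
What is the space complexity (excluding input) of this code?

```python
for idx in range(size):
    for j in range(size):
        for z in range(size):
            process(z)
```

Space complexity: O(1).
Only a constant amount of auxiliary storage is used; nothing grows with n.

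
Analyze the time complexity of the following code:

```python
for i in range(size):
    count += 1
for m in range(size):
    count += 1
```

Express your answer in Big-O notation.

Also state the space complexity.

Time complexity: O(n).
Space complexity: O(1).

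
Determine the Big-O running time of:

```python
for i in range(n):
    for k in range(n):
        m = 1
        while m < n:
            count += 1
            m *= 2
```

Time complexity: O(n^2 log n).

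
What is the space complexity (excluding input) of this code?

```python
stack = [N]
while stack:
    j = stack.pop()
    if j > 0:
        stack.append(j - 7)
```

Space complexity: O(1).
Only a constant amount of auxiliary storage is used; nothing grows with n.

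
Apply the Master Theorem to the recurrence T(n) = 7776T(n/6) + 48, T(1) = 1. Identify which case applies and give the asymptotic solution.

a=7776, b=6, f(n)=48.
log_6(7776) = 5 > 0.
Since f(n) = O(n^0) is polynomially smaller than n^5, Case 1 applies.
T(n) = Theta(n^5).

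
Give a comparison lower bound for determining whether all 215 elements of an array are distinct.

In the algebraic decision-tree model, the YES region for element distinctness on 215 elements has 215! connected components (one per ordering). Ben-Or's theorem then gives a lower bound of Omega(log(n!)) = Omega(n log n).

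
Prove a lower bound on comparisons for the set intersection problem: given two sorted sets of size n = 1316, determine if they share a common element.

For two sorted arrays of size n = 1316, any correct algorithm must examine Omega(n) elements. If fewer are examined, an adversary places a common element in an unexamined gap. A merge-based scan achieves O(n), so the bound is tight.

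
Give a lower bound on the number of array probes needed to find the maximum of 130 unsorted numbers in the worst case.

Adversary: any unprobed cell could hold a value larger than everything seen so far. If fewer than 130 cells are probed, the adversary places the max in an unprobed cell. So all 130 cells must be examined; together with 130-1 comparisons this is tight.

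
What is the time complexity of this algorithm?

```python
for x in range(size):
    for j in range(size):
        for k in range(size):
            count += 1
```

Time complexity: O(n^3).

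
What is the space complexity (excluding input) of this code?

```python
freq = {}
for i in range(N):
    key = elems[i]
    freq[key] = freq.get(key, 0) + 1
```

Space complexity: O(n).
Auxiliary storage grows linearly with the input size n in the worst case.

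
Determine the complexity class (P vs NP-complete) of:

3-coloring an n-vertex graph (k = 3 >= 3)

This problem is NP-complete: graph k-coloring for k>=3 is NP-complete by reduction from 3-SAT.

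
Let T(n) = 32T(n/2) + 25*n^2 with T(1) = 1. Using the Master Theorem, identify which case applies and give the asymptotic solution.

a=32, b=2, f(n)=25*n^2.
log_2(32) = 5 > 2.
Since f(n) = O(n^2) is polynomially smaller than n^5, Case 1 applies.
T(n) = Theta(n^5).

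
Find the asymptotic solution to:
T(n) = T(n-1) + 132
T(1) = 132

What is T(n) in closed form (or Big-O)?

Unrolling: T(n) = T(n-1) + 132 = T(n-2) + 2*132 = ... = T(1) + (n-1)*132 = 132 + (n-1)*132 = 132n.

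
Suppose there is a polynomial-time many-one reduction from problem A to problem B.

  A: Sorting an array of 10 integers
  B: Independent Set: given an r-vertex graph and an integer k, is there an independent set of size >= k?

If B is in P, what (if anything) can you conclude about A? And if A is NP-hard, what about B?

A poly-time reduction A <=_p B means any A-instance can be transformed to a B-instance in poly time.
If B is in P: compose the reduction with B's poly-time algorithm to solve A in poly time, so A is in P.
If A is NP-hard: every NP problem reduces to A, which reduces to B; composing reductions, every NP problem reduces to B, so B is NP-hard.
(Here in fact A is P and B is NP-complete.)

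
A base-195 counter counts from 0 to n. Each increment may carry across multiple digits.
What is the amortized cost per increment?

Digit at position i changes every 195^i increments. Total digit changes over n increments: n * 195/(195-1) = O(n). Amortized: O(1).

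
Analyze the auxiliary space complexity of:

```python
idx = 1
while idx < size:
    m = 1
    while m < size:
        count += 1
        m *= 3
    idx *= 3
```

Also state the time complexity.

Space complexity: O(1).
Only a constant amount of auxiliary storage is used; nothing grows with n.
Time complexity: O(log^2 n).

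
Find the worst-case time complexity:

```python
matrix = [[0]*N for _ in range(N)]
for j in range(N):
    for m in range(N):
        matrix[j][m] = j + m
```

Time complexity: O(n^2).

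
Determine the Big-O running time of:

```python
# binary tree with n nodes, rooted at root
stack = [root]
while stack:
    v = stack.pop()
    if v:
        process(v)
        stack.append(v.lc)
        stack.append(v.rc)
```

Time complexity: O(n).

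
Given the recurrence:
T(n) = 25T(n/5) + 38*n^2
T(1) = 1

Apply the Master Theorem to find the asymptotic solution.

a=25, b=5, f(n)=38*n^2. log_5(25) = 2. Case 2: T(n) = O(n^2 log n).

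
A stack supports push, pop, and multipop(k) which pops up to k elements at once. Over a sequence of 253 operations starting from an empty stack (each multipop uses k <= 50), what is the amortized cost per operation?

Each element is pushed exactly once and popped at most once (whether by pop or as part of a multipop). So the total number of individual pops over the whole sequence is at most the number of pushes, which is at most 253. Total work <= 2 * 253, hence O(1) amortized per operation.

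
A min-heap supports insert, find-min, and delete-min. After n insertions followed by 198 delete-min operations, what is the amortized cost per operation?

Insert takes O(log n) worst case. Delete-min takes O(log n). Over a sequence of n inserts and 198 delete-mins, total cost is O((n + 198) log n). Amortized per operation: O(log n).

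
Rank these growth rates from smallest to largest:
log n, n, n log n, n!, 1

Ordered by growth rate: 1 < log n < n < n log n < n!.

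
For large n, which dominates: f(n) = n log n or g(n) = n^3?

g(n) = n^3 grows faster: n^3 / (n log n) = n^2/log n -> infinity.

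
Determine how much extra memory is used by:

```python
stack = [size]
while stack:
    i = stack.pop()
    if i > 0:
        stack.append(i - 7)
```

Space complexity: O(1).
Only a constant amount of auxiliary storage is used; nothing grows with n.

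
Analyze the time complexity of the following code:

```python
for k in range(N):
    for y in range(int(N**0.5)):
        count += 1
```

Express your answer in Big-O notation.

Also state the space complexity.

Time complexity: O(n * sqrt(n)).
Space complexity: O(1).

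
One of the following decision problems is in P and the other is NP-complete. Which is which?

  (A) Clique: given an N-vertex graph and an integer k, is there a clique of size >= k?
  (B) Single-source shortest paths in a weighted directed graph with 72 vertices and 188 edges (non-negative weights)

(A) is NP-complete: complement of Independent Set / Vertex Cover (with k part of the input).
(B) is P: Dijkstra's algorithm runs in O((V+E) log V).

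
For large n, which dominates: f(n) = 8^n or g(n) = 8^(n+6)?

f(n) = 8^n and g(n) = 8^(n+6) are Theta of each other: 8^(n+6) = 8^6 * 8^n = Theta(8^n).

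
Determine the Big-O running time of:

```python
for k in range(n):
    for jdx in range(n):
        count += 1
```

Time complexity: O(n^2).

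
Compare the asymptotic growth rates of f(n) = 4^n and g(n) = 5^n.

g(n) = 5^n grows faster: (5/4)^n -> infinity since 5/4 > 1.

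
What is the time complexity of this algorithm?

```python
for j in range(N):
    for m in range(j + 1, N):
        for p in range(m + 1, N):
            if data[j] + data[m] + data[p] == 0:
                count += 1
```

Time complexity: O(n^3).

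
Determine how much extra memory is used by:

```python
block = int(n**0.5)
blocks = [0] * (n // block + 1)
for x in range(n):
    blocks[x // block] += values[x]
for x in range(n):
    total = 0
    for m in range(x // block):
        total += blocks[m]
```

Space complexity: O(sqrt(n)).
Storage scales with sqrt(n).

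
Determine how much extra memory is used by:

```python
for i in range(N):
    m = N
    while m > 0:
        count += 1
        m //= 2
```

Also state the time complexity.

Space complexity: O(1).
Only a constant amount of auxiliary storage is used; nothing grows with n.
Time complexity: O(n log n).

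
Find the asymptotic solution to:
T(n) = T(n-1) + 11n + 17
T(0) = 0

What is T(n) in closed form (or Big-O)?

Dominant term in sum is 11*sum(i, i=1..n) = 11*n*(n+1)/2 = O(n^2).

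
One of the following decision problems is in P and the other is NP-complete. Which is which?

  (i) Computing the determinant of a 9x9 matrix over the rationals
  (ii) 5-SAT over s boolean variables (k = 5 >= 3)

(i) is P: Gaussian elimination runs in O(n^3).
(ii) is NP-complete: 3-SAT is NP-complete (Cook-Levin); k-SAT for k>=3 reduces from 3-SAT.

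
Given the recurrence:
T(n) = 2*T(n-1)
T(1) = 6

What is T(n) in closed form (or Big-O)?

Each step multiplies by 2. T(n) = T(1)*2^(n-1) = 6*2^(n-1).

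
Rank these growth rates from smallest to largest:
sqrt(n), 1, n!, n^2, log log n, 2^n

Ordered by growth rate: 1 < log log n < sqrt(n) < n^2 < 2^n < n!.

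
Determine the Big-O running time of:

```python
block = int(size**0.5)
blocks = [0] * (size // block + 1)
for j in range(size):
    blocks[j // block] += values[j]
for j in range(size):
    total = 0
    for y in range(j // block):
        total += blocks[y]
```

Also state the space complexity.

Time complexity: O(n * sqrt(n)).
Space complexity: O(sqrt(n)).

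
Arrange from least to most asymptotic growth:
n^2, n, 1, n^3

Ordered by growth rate: 1 < n < n^2 < n^3.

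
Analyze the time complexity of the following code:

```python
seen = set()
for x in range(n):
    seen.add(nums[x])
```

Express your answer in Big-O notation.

Time complexity: O(n).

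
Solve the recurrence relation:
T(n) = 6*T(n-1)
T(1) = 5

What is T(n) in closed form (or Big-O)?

Each step multiplies by 6. T(n) = T(1)*6^(n-1) = 5*6^(n-1).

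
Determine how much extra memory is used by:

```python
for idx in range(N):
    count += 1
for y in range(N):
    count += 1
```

Space complexity: O(1).
Only a constant amount of auxiliary storage is used; nothing grows with n.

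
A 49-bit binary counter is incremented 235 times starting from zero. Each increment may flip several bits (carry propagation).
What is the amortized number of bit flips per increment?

Bit i flips on every 2^i-th increment, so over 235 increments bit i flips floor(235/2^i) times. Summing over i: total flips < 2 * 235. Amortized: < 2 = O(1) per increment.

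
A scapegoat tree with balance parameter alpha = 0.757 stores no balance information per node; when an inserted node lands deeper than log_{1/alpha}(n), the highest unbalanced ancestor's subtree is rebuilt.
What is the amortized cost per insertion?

Search/insert path is O(log n). A rebuild of a subtree of size s costs O(s), but with alpha = 0.757 at least Omega(s) insertions must have occurred in that subtree since its last rebuild. Charging O(1) of the rebuild to each such insertion gives O(log n) amortized.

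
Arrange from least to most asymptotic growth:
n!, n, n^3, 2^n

Ordered by growth rate: n < n^3 < 2^n < n!.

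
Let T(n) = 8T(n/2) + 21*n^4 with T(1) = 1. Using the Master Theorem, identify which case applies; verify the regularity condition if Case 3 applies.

a=8, b=2, f(n)=21*n^4.
log_2(8) = 3 < 4.
f(n) = Omega(n^(3+epsilon)) for some epsilon > 0, so Case 3 is the candidate.
Regularity: a*f(n/b) = 8*21*(n/2)^4 = (8/16)*21*n^4 <= c*f(n) with c = 8/16 < 1. Satisfied.
Case 3: T(n) = Theta(n^4).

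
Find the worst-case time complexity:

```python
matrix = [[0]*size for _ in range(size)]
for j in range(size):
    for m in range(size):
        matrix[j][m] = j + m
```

Time complexity: O(n^2).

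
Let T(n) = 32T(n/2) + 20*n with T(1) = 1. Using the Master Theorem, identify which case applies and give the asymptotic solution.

a=32, b=2, f(n)=20*n.
log_2(32) = 5 > 1.
Since f(n) = O(n^1) is polynomially smaller than n^5, Case 1 applies.
T(n) = Theta(n^5).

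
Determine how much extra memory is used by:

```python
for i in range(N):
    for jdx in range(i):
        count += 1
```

Space complexity: O(1).
Only a constant amount of auxiliary storage is used; nothing grows with n.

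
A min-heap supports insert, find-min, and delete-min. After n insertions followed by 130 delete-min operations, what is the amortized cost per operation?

Insert takes O(log n) worst case. Delete-min takes O(log n). Over a sequence of n inserts and 130 delete-mins, total cost is O((n + 130) log n). Amortized per operation: O(log n).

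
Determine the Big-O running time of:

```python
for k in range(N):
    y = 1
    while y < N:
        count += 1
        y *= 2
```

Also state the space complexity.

Time complexity: O(n log n).
Space complexity: O(1).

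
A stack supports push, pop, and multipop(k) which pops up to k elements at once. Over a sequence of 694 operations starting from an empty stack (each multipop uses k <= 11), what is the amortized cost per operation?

Each element is pushed exactly once and popped at most once (whether by pop or as part of a multipop). So the total number of individual pops over the whole sequence is at most the number of pushes, which is at most 694. Total work <= 2 * 694, hence O(1) amortized per operation.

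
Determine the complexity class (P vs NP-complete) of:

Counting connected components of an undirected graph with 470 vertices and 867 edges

This problem is in P: BFS/DFS visits each vertex and edge once: O(V+E).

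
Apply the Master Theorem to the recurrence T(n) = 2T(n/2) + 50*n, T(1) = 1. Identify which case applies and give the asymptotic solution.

a=2, b=2, f(n)=50*n.
log_2(2) = 1, so n^(log_b(a)) = n.
f(n) = Theta(n), so Case 2 applies.
T(n) = Theta(n log n).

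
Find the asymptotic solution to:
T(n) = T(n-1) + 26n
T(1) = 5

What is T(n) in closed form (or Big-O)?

Unrolling: T(n) = 5 + 26*(2 + 3 + ... + n) = 5 + 26*(n(n+1)/2 - 1) = O(n^2).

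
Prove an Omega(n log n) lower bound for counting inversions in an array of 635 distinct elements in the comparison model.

Decision-tree argument: at any leaf, the comparisons made (with transitivity) must totally order all 635 elements -- otherwise some pair (i,j) is unordered, and an adversary can present two inputs agreeing on every comparison made but with that pair flipped, changing the inversion count by 1, so the leaf's output is wrong on one of them. Hence the tree has >= 635! leaves and height >= log_2(635!) = Omega(n log n). Modified merge sort achieves O(n log n).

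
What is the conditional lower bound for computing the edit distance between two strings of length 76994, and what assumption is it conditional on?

Under SETH (the Strong Exponential Time Hypothesis), edit distance on length-76994 strings cannot be computed in O(n^(2-epsilon)) time for any epsilon > 0 (Backurs-Indyk). The reduction is from CNF-SAT via the orthogonal vectors problem.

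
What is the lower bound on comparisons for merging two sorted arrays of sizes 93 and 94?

Adversary argument: with sizes 93 and 94 (differing by at most 1), interleave the two arrays so that every consecutive pair in the output comes from different inputs. Then each of the 186 adjacent output pairs must be directly compared, or the algorithm cannot determine their relative order. So 186 comparisons are necessary; standard merge achieves this.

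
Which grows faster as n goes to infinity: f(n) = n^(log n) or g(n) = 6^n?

g(n) = 6^n grows faster: take logs: log(n^(log n)) = (log n)^2, log(6^n) = n log 6; n dominates (log n)^2.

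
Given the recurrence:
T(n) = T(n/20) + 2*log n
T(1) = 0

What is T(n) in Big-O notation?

Each of the log_20(n) levels adds O(log n). T(n) = O(log^2 n).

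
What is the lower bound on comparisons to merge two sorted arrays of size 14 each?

To merge two sorted arrays of size 14, we need at least 27 comparisons in the worst case. An adversary can force every element to be compared.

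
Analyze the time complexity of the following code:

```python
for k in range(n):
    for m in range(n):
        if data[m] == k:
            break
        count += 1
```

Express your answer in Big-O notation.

Time complexity: O(n^2).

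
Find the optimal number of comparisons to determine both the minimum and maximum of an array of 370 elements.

Naive approach: 738 comparisons (369 for max + 369 for min).
Optimal: Compare elements in pairs first (floor(n/2) = 185 comparisons), then find max among winners and min among losers (184 comparisons each).
Total: ceil(3n/2) - 2 = 553 comparisons. An adversary argument shows this is also a lower bound.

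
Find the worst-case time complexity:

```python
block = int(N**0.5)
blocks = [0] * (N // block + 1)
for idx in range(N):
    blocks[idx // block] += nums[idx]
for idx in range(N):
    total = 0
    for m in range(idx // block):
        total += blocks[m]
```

Time complexity: O(n * sqrt(n)).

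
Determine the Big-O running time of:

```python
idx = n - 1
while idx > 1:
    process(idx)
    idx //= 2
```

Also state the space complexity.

Time complexity: O(log n).
Space complexity: O(1).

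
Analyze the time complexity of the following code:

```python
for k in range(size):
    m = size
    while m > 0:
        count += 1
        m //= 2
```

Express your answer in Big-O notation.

Time complexity: O(n log n).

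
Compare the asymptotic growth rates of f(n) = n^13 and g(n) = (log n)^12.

f(n) = n^13 grows faster: any positive polynomial dominates any polylog.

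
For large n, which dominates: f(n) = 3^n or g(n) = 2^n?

f(n) = 3^n grows faster: (3/2)^n -> infinity since 3/2 > 1.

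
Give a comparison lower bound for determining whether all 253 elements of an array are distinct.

In the algebraic decision-tree model, the YES region for element distinctness on 253 elements has 253! connected components (one per ordering). Ben-Or's theorem then gives a lower bound of Omega(log(n!)) = Omega(n log n).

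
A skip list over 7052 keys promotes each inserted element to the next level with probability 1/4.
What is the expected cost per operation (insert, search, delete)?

Expected number of levels is O(log_4(7052)) = O(log n). A search visits O(1) expected nodes per level over O(log n) levels. Insert/delete are a search plus O(1) pointer updates per level. Expected O(log n) per operation.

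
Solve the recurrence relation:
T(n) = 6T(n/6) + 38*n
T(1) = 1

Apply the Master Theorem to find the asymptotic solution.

a=6, b=6, f(n)=38*n. log_6(6) = 1. Case 2: T(n) = O(n log n).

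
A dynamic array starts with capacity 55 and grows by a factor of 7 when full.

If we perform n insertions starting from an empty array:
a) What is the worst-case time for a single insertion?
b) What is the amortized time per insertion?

(a) Worst-case single insertion: O(n) -- when the array is full at capacity c, the resize copies all c elements, and c can be Theta(n).
(b) Resizes happen at sizes 55, 385, 2695, ... Total copy cost for n insertions: 55 + 385 + ... = O(n) (geometric series with ratio 1/7). Amortized cost per insertion: O(n)/n = O(1).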